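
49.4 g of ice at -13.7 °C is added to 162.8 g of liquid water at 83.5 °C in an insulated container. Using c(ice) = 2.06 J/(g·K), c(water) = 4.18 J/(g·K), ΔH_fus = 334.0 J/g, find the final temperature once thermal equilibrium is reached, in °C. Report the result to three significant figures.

Heat to bring ice to 0 °C and melt it: q₁ = 49.4×2.06×13.7 + 49.4×334.0 = 17894 J
Heat the water can supply cooling to 0 °C: 162.8×4.18×83.5 = 56822.1 J > q₁, so all ice melts.
Energy balance: 162.8×4.18×(83.5 − T) = 17894 + 49.4×4.18×(T − 0)
680.504(83.5 − T) = 17894 + 206.492 T
56822.1 − 17894 = 886.996 T
T = 38928.1 / 886.996 = 43.89 °C

T_f = 43.9 °C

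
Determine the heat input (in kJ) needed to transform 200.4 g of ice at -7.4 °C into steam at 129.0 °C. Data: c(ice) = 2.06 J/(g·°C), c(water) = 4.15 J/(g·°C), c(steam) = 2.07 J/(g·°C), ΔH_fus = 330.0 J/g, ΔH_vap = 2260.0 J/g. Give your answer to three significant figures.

q1 (heat ice -7.4→0.0 °C): 200.4 × 2.06 × 7.4 = 3055 J
q2 (melt at 0 °C): 200.4 × 330.0 = 66132 J
q3 (heat water 0.0→100.0 °C): 200.4 × 4.15 × 100.0 = 83166 J
q4 (vaporize at 100 °C): 200.4 × 2260.0 = 452904 J
q5 (heat steam 100.0→129.0 °C): 200.4 × 2.07 × 29.0 = 12030 J
Total: 3055 + 66132 + 83166 + 452904 + 12030 = 617287 J = 617 kJ

q = 617 kJ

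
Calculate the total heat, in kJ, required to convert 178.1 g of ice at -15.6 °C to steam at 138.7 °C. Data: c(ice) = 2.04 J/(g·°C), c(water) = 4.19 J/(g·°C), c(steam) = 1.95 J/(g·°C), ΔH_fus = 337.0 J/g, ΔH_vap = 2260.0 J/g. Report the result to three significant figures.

q1 (heat ice -15.6→0.0 °C): 178.1 × 2.04 × 15.6 = 5668 J
q2 (melt at 0 °C): 178.1 × 337.0 = 60020 J
q3 (heat water 0.0→100.0 °C): 178.1 × 4.19 × 100.0 = 74624 J
q4 (vaporize at 100 °C): 178.1 × 2260.0 = 402506 J
q5 (heat steam 100.0→138.7 °C): 178.1 × 1.95 × 38.7 = 13440 J
Total: 5668 + 60020 + 74624 + 402506 + 13440 = 556258 J = 556 kJ

q = 556 kJ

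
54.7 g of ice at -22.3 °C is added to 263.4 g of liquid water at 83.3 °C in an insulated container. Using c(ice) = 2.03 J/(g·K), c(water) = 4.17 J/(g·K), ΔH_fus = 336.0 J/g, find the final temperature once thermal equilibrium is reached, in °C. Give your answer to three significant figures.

T_f = 53.3 °C

Heat to bring ice to 0 °C and melt it: q₁ = 54.7×2.03×22.3 + 54.7×336.0 = 20855 J
Heat the water can supply cooling to 0 °C: 263.4×4.17×83.3 = 91494.9 J > q₁, so all ice melts.
Energy balance: 263.4×4.17×(83.3 − T) = 20855 + 54.7×4.17×(T − 0)
1098.378(83.3 − T) = 20855 + 228.099 T
91494.9 − 20855 = 1326.477 T
T = 70639.9 / 1326.477 = 53.25 °C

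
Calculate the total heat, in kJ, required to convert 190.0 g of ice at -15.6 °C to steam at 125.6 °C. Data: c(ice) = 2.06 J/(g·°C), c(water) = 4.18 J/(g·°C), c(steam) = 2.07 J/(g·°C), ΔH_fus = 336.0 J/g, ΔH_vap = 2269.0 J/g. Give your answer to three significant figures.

q1 (heat ice -15.6→0.0 °C): 190.0 × 2.06 × 15.6 = 6106 J
q2 (melt at 0 °C): 190.0 × 336.0 = 63840 J
q3 (heat water 0.0→100.0 °C): 190.0 × 4.18 × 100.0 = 79420 J
q4 (vaporize at 100 °C): 190.0 × 2269.0 = 431110 J
q5 (heat steam 100.0→125.6 °C): 190.0 × 2.07 × 25.6 = 10068 J
Total: 6106 + 63840 + 79420 + 431110 + 10068 = 590544 J = 591 kJ

q = 591 kJ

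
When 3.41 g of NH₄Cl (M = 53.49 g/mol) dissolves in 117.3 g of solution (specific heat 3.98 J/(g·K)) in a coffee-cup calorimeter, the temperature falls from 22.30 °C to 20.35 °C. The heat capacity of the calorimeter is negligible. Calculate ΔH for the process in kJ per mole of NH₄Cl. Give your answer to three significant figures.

|ΔT| = |20.35 − 22.30| = 1.95 °C
|q_surr| = (117.3 × 3.98) × 1.95 = 466.854 × 1.95 = 910.4 J
n(NH₄Cl) = 3.41 / 53.49 = 0.06375 mol
Temperature fell, so q_rxn = +|q_surr| = 0.9104 kJ
ΔH = q_rxn / n = 14.28 kJ/mol

ΔH = 14.3 kJ/mol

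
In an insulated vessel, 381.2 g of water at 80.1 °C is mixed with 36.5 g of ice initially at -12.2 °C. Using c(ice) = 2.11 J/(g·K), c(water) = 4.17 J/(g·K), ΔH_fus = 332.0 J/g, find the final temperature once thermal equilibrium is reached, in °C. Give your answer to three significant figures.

Heat to bring ice to 0 °C and melt it: q₁ = 36.5×2.11×12.2 + 36.5×332.0 = 13058 J
Heat the water can supply cooling to 0 °C: 381.2×4.17×80.1 = 127327 J > q₁, so all ice melts.
Energy balance: 381.2×4.17×(80.1 − T) = 13058 + 36.5×4.17×(T − 0)
1589.604(80.1 − T) = 13058 + 152.205 T
127327 − 13058 = 1741.809 T
T = 114269 / 1741.809 = 65.60 °C

T_f = 65.6 °C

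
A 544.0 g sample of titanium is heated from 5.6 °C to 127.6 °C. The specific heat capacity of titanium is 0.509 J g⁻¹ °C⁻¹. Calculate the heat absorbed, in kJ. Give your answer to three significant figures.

q = m c ΔT = 544.0 × 0.509 × (127.6 − 5.6)
q = 544.0 × 0.509 × 122.0 = 33780 J = 33.8 kJ

q = 33.8 kJ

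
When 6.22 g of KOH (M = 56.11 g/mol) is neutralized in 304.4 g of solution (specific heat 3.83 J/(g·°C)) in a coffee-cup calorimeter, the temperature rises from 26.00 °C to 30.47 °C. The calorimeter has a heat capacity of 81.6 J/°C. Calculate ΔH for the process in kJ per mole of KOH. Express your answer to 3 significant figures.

|ΔT| = |30.47 − 26.00| = 4.47 °C
|q_surr| = (304.4 × 3.83 + 81.6) × 4.47 = 1247.452 × 4.47 = 5576 J
n(KOH) = 6.22 / 56.11 = 0.1109 mol
Temperature rose, so q_rxn = −|q_surr| = -5.576 kJ
ΔH = q_rxn / n = -50.28 kJ/mol

ΔH = -50.3 kJ/mol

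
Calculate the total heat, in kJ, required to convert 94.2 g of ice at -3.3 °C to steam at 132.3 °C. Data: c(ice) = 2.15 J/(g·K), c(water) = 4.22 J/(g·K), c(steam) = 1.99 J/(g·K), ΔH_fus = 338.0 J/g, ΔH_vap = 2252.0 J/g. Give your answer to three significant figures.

q1 (heat ice -3.3→0.0 °C): 94.2 × 2.15 × 3.3 = 668 J
q2 (melt at 0 °C): 94.2 × 338.0 = 31840 J
q3 (heat water 0.0→100.0 °C): 94.2 × 4.22 × 100.0 = 39752 J
q4 (vaporize at 100 °C): 94.2 × 2252.0 = 212138 J
q5 (heat steam 100.0→132.3 °C): 94.2 × 1.99 × 32.3 = 6055 J
Total: 668 + 31840 + 39752 + 212138 + 6055 = 290453 J = 290 kJ

q = 290 kJ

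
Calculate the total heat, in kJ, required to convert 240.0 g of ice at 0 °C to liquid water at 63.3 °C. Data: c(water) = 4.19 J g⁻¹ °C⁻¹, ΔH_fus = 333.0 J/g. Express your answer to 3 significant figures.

q1 (melt at 0 °C): 240.0 × 333.0 = 79920 J
q2 (heat water 0.0→63.3 °C): 240.0 × 4.19 × 63.3 = 63654 J
Total: 79920 + 63654 = 143574 J = 144 kJ

q = 144 kJ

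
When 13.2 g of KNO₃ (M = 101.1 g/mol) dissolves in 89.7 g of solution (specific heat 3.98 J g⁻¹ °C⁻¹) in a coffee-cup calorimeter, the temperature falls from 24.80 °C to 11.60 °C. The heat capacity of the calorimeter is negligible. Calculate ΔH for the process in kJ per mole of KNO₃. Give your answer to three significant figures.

ΔH = 36.1 kJ/mol

|ΔT| = |11.60 − 24.80| = 13.20 °C
|q_surr| = (89.7 × 3.98) × 13.20 = 357.006 × 13.20 = 4712 J
n(KNO₃) = 13.2 / 101.1 = 0.1306 mol
Temperature fell, so q_rxn = +|q_surr| = 4.712 kJ
ΔH = q_rxn / n = 36.08 kJ/mol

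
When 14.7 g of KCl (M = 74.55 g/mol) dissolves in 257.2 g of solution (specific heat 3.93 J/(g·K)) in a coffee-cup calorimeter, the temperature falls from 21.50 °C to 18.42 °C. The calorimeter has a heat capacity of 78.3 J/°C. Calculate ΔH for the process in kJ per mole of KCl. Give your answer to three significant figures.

ΔH = 17.0 kJ/mol

|ΔT| = |18.42 − 21.50| = 3.08 °C
|q_surr| = (257.2 × 3.93 + 78.3) × 3.08 = 1089.096 × 3.08 = 3354 J
n(KCl) = 14.7 / 74.55 = 0.1972 mol
Temperature fell, so q_rxn = +|q_surr| = 3.354 kJ
ΔH = q_rxn / n = 17.01 kJ/mol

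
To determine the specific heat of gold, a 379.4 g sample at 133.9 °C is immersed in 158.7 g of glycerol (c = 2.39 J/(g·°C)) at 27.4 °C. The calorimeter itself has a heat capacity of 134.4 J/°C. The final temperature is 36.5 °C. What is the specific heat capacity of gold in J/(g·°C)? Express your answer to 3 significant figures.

c = 0.126 J/(g·°C)

q_gained = (158.7 × 2.39 + 134.4) × (36.5 − 27.4) = 4674.6 J
q_lost = 379.4 × c × (133.9 − 36.5) = 36953.56 c
Set equal: c = 4674.6 / 36953.56 = 0.126 J/(g·°C)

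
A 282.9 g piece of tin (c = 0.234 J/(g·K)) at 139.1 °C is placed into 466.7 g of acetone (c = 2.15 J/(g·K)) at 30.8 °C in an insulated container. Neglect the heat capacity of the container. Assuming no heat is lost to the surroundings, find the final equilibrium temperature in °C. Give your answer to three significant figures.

T_f = 37.5 °C

Heat lost by tin = heat gained by acetone.
(282.9)(0.234)(139.1 − T) = (466.7)(2.15)(T − 30.8)
66.1986 (139.1 − T) = 1003.405 (T − 30.8)
9208.2 − 66.1986 T = 1003.405 T − 30905
40113.2 = 1069.6036 T
T = 37.50 °C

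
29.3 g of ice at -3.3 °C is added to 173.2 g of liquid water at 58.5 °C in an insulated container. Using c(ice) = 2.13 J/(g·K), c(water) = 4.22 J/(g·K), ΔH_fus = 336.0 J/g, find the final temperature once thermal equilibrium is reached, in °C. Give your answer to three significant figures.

T_f = 38.3 °C

Heat to bring ice to 0 °C and melt it: q₁ = 29.3×2.13×3.3 + 29.3×336.0 = 10051 J
Heat the water can supply cooling to 0 °C: 173.2×4.22×58.5 = 42757.9 J > q₁, so all ice melts.
Energy balance: 173.2×4.22×(58.5 − T) = 10051 + 29.3×4.22×(T − 0)
730.904(58.5 − T) = 10051 + 123.646 T
42757.9 − 10051 = 854.550 T
T = 32706.9 / 854.550 = 38.27 °C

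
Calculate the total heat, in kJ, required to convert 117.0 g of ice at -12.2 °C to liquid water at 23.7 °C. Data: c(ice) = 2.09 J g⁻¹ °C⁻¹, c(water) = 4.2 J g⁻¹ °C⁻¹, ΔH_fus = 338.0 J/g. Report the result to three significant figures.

q1 (heat ice -12.2→0.0 °C): 117.0 × 2.09 × 12.2 = 2983 J
q2 (melt at 0 °C): 117.0 × 338.0 = 39546 J
q3 (heat water 0.0→23.7 °C): 117.0 × 4.2 × 23.7 = 11646 J
Total: 2983 + 39546 + 11646 = 54175 J = 54.2 kJ

q = 54.2 kJ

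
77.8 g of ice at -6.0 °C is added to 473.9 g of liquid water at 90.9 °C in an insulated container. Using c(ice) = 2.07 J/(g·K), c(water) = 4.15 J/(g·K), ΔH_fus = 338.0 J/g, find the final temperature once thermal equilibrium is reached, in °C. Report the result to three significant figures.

T_f = 66.2 °C

Heat to bring ice to 0 °C and melt it: q₁ = 77.8×2.07×6.0 + 77.8×338.0 = 27263 J
Heat the water can supply cooling to 0 °C: 473.9×4.15×90.9 = 178772 J > q₁, so all ice melts.
Energy balance: 473.9×4.15×(90.9 − T) = 27263 + 77.8×4.15×(T − 0)
1966.685(90.9 − T) = 27263 + 322.87 T
178772 − 27263 = 2289.555 T
T = 151509 / 2289.555 = 66.17 °C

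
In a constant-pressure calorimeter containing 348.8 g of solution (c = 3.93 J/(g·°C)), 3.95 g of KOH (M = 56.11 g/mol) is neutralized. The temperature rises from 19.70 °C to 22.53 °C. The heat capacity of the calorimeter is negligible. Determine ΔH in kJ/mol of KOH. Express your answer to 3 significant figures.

ΔH = -55.1 kJ/mol

|ΔT| = |22.53 − 19.70| = 2.83 °C
|q_surr| = (348.8 × 3.93) × 2.83 = 1370.784 × 2.83 = 3879 J
n(KOH) = 3.95 / 56.11 = 0.07040 mol
Temperature rose, so q_rxn = −|q_surr| = -3.879 kJ
ΔH = q_rxn / n = -55.10 kJ/mol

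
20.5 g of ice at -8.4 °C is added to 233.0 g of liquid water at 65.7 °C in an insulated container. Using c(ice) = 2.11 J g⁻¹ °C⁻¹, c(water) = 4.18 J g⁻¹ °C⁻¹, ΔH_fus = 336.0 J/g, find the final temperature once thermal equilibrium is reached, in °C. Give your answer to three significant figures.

Heat to bring ice to 0 °C and melt it: q₁ = 20.5×2.11×8.4 + 20.5×336.0 = 7251.3 J
Heat the water can supply cooling to 0 °C: 233.0×4.18×65.7 = 63987.9 J > q₁, so all ice melts.
Energy balance: 233.0×4.18×(65.7 − T) = 7251.3 + 20.5×4.18×(T − 0)
973.94(65.7 − T) = 7251.3 + 85.69 T
63987.9 − 7251.3 = 1059.63 T
T = 56736.6 / 1059.63 = 53.54 °C

T_f = 53.5 °C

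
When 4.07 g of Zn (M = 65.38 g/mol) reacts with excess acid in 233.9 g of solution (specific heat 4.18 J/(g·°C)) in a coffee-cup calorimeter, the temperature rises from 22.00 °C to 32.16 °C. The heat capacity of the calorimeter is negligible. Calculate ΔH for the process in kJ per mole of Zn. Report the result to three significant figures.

ΔH = -160 kJ/mol

|ΔT| = |32.16 − 22.00| = 10.16 °C
|q_surr| = (233.9 × 4.18) × 10.16 = 977.702 × 10.16 = 9933 J
n(Zn) = 4.07 / 65.38 = 0.06225 mol
Temperature rose, so q_rxn = −|q_surr| = -9.933 kJ
ΔH = q_rxn / n = -159.6 kJ/mol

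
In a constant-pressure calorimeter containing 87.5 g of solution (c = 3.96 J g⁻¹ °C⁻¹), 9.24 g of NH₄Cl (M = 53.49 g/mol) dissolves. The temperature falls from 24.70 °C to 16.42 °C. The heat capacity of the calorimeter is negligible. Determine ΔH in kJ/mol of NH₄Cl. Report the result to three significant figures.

ΔH = 16.6 kJ/mol

|ΔT| = |16.42 − 24.70| = 8.28 °C
|q_surr| = (87.5 × 3.96) × 8.28 = 346.5 × 8.28 = 2869 J
n(NH₄Cl) = 9.24 / 53.49 = 0.1727 mol
Temperature fell, so q_rxn = +|q_surr| = 2.869 kJ
ΔH = q_rxn / n = 16.61 kJ/mol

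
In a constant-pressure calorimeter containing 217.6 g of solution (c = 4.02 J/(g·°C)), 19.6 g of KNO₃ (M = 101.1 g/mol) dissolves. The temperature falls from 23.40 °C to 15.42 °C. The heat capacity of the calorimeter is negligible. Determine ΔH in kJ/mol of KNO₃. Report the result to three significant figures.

ΔH = 36.0 kJ/mol

|ΔT| = |15.42 − 23.40| = 7.98 °C
|q_surr| = (217.6 × 4.02) × 7.98 = 874.752 × 7.98 = 6981 J
n(KNO₃) = 19.6 / 101.1 = 0.1939 mol
Temperature fell, so q_rxn = +|q_surr| = 6.981 kJ
ΔH = q_rxn / n = 36.00 kJ/mol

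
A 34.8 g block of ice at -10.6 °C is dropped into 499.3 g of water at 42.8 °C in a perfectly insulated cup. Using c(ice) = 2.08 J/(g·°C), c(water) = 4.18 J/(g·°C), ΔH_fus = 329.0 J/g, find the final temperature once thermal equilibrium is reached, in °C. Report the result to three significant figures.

T_f = 34.5 °C

Heat to bring ice to 0 °C and melt it: q₁ = 34.8×2.08×10.6 + 34.8×329.0 = 12216 J
Heat the water can supply cooling to 0 °C: 499.3×4.18×42.8 = 89326.8 J > q₁, so all ice melts.
Energy balance: 499.3×4.18×(42.8 − T) = 12216 + 34.8×4.18×(T − 0)
2087.074(42.8 − T) = 12216 + 145.464 T
89326.8 − 12216 = 2232.538 T
T = 77110.8 / 2232.538 = 34.54 °C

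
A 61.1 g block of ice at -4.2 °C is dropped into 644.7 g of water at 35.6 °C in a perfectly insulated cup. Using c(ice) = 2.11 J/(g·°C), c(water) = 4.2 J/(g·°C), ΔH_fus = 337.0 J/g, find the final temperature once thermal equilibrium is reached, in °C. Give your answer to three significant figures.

T_f = 25.4 °C

Heat to bring ice to 0 °C and melt it: q₁ = 61.1×2.11×4.2 + 61.1×337.0 = 21132 J
Heat the water can supply cooling to 0 °C: 644.7×4.2×35.6 = 96395.5 J > q₁, so all ice melts.
Energy balance: 644.7×4.2×(35.6 − T) = 21132 + 61.1×4.2×(T − 0)
2707.74(35.6 − T) = 21132 + 256.62 T
96395.5 − 21132 = 2964.36 T
T = 75263.5 / 2964.36 = 25.39 °C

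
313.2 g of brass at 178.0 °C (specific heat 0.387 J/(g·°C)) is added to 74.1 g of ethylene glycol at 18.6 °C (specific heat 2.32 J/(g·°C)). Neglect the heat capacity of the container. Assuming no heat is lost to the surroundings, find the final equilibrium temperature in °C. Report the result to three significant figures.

Heat lost by brass = heat gained by ethylene glycol.
(313.2)(0.387)(178.0 − T) = (74.1)(2.32)(T − 18.6)
121.2084 (178.0 − T) = 171.912 (T − 18.6)
21575 − 121.2084 T = 171.912 T − 3197.6
24772.6 = 293.1204 T
T = 84.51 °C

T_f = 84.5 °C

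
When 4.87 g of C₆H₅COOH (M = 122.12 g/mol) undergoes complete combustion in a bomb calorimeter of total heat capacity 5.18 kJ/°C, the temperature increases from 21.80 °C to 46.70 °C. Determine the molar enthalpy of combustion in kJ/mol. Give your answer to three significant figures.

ΔT = 46.70 − 21.80 = 24.90 °C
q_cal = C_cal × ΔT = 5.18 × 24.90 = 128.982 kJ
n = 4.87 / 122.12 = 0.03988 mol
q_rxn = −q_cal = -128.982 kJ
ΔH = -128.982 / 0.03988 = -3234 kJ/mol

ΔH = -3230 kJ/mol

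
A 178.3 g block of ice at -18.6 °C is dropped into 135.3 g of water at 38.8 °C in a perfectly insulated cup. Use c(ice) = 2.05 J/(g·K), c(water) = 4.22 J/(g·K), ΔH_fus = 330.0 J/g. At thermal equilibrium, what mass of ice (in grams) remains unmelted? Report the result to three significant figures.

m_ice remaining = 132 g

Heat to warm all ice to 0 °C: 178.3×2.05×18.6 = 6798.6 J
Heat released by water cooling to 0 °C: 135.3×4.22×38.8 = 22153 J
22153 J < 6798.6 + 178.3×330.0 = 65637.6 J, so not all ice melts; final T = 0 °C.
Heat left for melting: 22153 − 6798.6 = 15354.4 J
Mass melted = 15354.4 / 330.0 = 46.53 g
Ice remaining = 178.3 − 46.53 = 131.77 g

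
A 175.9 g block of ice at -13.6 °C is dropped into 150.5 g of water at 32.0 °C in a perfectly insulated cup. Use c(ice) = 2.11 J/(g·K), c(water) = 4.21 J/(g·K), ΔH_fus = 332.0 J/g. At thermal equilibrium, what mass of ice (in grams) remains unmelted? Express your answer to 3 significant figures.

m_ice remaining = 130 g

Heat to warm all ice to 0 °C: 175.9×2.11×13.6 = 5047.6 J
Heat released by water cooling to 0 °C: 150.5×4.21×32.0 = 20275 J
20275 J < 5047.6 + 175.9×332.0 = 63446.4 J, so not all ice melts; final T = 0 °C.
Heat left for melting: 20275 − 5047.6 = 15227.4 J
Mass melted = 15227.4 / 332.0 = 45.87 g
Ice remaining = 175.9 − 45.87 = 130.03 g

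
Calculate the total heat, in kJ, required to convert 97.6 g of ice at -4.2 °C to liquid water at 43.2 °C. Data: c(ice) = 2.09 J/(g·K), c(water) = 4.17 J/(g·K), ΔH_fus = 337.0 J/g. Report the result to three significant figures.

q1 (heat ice -4.2→0.0 °C): 97.6 × 2.09 × 4.2 = 857 J
q2 (melt at 0 °C): 97.6 × 337.0 = 32891 J
q3 (heat water 0.0→43.2 °C): 97.6 × 4.17 × 43.2 = 17582 J
Total: 857 + 32891 + 17582 = 51330 J = 51.3 kJ

q = 51.3 kJ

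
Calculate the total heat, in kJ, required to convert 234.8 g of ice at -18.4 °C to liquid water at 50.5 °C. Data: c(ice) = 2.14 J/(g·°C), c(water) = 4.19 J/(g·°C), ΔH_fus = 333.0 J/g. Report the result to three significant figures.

q1 (heat ice -18.4→0.0 °C): 234.8 × 2.14 × 18.4 = 9245 J
q2 (melt at 0 °C): 234.8 × 333.0 = 78188 J
q3 (heat water 0.0→50.5 °C): 234.8 × 4.19 × 50.5 = 49683 J
Total: 9245 + 78188 + 49683 = 137116 J = 137 kJ

q = 137 kJ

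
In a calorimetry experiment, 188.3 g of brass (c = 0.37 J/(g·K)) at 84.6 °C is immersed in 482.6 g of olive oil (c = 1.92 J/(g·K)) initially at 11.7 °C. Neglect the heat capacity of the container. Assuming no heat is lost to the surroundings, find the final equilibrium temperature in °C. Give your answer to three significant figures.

T_f = 16.8 °C

Heat lost by brass = heat gained by olive oil.
(188.3)(0.37)(84.6 − T) = (482.6)(1.92)(T − 11.7)
69.671 (84.6 − T) = 926.592 (T − 11.7)
5894.2 − 69.671 T = 926.592 T − 10841
16735.2 = 996.263 T
T = 16.80 °C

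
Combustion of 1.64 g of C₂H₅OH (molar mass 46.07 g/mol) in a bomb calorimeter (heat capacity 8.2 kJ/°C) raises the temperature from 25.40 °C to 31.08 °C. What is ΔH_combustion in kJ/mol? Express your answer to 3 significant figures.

ΔT = 31.08 − 25.40 = 5.68 °C
q_cal = C_cal × ΔT = 8.2 × 5.68 = 46.576 kJ
n = 1.64 / 46.07 = 0.03560 mol
q_rxn = −q_cal = -46.576 kJ
ΔH = -46.576 / 0.03560 = -1308 kJ/mol

ΔH = -1310 kJ/mol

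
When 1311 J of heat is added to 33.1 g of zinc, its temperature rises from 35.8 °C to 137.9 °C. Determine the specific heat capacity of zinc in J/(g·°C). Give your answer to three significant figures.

c = q / (m ΔT) = 1311 / (33.1 × 102.1)
c = 1311 / 3379.51 = 0.388 J/(g·°C)

c = 0.388 J/(g·°C)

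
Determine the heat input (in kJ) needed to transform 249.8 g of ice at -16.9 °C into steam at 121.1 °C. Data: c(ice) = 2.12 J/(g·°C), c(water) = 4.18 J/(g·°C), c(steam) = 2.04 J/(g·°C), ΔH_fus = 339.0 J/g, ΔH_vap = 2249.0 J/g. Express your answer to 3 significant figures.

q1 (heat ice -16.9→0.0 °C): 249.8 × 2.12 × 16.9 = 8950 J
q2 (melt at 0 °C): 249.8 × 339.0 = 84682 J
q3 (heat water 0.0→100.0 °C): 249.8 × 4.18 × 100.0 = 104416 J
q4 (vaporize at 100 °C): 249.8 × 2249.0 = 561800 J
q5 (heat steam 100.0→121.1 °C): 249.8 × 2.04 × 21.1 = 10752 J
Total: 8950 + 84682 + 104416 + 561800 + 10752 = 770600 J = 771 kJ

q = 771 kJ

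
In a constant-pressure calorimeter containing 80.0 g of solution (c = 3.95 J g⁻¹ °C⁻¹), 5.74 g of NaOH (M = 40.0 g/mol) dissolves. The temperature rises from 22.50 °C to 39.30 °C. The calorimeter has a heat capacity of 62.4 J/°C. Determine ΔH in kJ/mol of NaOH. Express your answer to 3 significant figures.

|ΔT| = |39.30 − 22.50| = 16.80 °C
|q_surr| = (80.0 × 3.95 + 62.4) × 16.80 = 378.4 × 16.80 = 6357 J
n(NaOH) = 5.74 / 40.0 = 0.1435 mol
Temperature rose, so q_rxn = −|q_surr| = -6.357 kJ
ΔH = q_rxn / n = -44.30 kJ/mol

ΔH = -44.3 kJ/mol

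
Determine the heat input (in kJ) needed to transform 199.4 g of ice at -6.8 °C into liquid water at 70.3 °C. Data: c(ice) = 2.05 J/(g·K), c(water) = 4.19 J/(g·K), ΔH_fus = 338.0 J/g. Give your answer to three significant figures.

q1 (heat ice -6.8→0.0 °C): 199.4 × 2.05 × 6.8 = 2780 J
q2 (melt at 0 °C): 199.4 × 338.0 = 67397 J
q3 (heat water 0.0→70.3 °C): 199.4 × 4.19 × 70.3 = 58735 J
Total: 2780 + 67397 + 58735 = 128912 J = 129 kJ

q = 129 kJ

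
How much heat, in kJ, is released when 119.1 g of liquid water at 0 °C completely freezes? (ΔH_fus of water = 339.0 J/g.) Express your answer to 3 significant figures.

q = 40.4 kJ

q = m × ΔH_fus = 119.1 × 339.0 = 40370 J = 40.4 kJ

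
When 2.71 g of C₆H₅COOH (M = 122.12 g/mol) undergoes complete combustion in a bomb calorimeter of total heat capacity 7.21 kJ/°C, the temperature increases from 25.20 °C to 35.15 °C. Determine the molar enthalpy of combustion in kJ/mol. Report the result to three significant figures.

ΔH = -3230 kJ/mol

ΔT = 35.15 − 25.20 = 9.95 °C
q_cal = C_cal × ΔT = 7.21 × 9.95 = 71.7395 kJ
n = 2.71 / 122.12 = 0.02219 mol
q_rxn = −q_cal = -71.7395 kJ
ΔH = -71.7395 / 0.02219 = -3233 kJ/mol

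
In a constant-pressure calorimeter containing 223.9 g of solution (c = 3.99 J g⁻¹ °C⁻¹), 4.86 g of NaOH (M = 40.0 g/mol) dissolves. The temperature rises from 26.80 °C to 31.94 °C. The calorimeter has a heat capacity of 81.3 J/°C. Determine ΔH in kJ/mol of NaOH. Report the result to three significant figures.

|ΔT| = |31.94 − 26.80| = 5.14 °C
|q_surr| = (223.9 × 3.99 + 81.3) × 5.14 = 974.661 × 5.14 = 5010 J
n(NaOH) = 4.86 / 40.0 = 0.1215 mol
Temperature rose, so q_rxn = −|q_surr| = -5.010 kJ
ΔH = q_rxn / n = -41.23 kJ/mol

ΔH = -41.2 kJ/mol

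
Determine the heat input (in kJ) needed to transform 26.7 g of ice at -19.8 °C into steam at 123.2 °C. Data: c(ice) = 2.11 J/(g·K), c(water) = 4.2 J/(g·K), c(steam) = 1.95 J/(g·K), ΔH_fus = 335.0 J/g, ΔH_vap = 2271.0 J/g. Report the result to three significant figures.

q = 83.1 kJ

q1 (heat ice -19.8→0.0 °C): 26.7 × 2.11 × 19.8 = 1115 J
q2 (melt at 0 °C): 26.7 × 335.0 = 8945 J
q3 (heat water 0.0→100.0 °C): 26.7 × 4.2 × 100.0 = 11214 J
q4 (vaporize at 100 °C): 26.7 × 2271.0 = 60636 J
q5 (heat steam 100.0→123.2 °C): 26.7 × 1.95 × 23.2 = 1208 J
Total: 1115 + 8945 + 11214 + 60636 + 1208 = 83118 J = 83.1 kJ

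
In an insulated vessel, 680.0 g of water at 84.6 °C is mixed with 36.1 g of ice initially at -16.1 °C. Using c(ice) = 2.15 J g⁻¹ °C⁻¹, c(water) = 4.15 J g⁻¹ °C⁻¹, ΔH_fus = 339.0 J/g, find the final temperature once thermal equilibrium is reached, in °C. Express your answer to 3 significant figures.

T_f = 75.8 °C

Heat to bring ice to 0 °C and melt it: q₁ = 36.1×2.15×16.1 + 36.1×339.0 = 13488 J
Heat the water can supply cooling to 0 °C: 680.0×4.15×84.6 = 238741 J > q₁, so all ice melts.
Energy balance: 680.0×4.15×(84.6 − T) = 13488 + 36.1×4.15×(T − 0)
2822(84.6 − T) = 13488 + 149.815 T
238741 − 13488 = 2971.815 T
T = 225253 / 2971.815 = 75.80 °C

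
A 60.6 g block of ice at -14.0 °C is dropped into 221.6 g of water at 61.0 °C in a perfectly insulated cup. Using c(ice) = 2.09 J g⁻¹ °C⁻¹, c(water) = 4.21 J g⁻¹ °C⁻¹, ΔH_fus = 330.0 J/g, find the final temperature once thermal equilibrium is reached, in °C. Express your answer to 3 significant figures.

Heat to bring ice to 0 °C and melt it: q₁ = 60.6×2.09×14.0 + 60.6×330.0 = 21771 J
Heat the water can supply cooling to 0 °C: 221.6×4.21×61.0 = 56909.1 J > q₁, so all ice melts.
Energy balance: 221.6×4.21×(61.0 − T) = 21771 + 60.6×4.21×(T − 0)
932.936(61.0 − T) = 21771 + 255.126 T
56909.1 − 21771 = 1188.062 T
T = 35138.1 / 1188.062 = 29.58 °C

T_f = 29.6 °C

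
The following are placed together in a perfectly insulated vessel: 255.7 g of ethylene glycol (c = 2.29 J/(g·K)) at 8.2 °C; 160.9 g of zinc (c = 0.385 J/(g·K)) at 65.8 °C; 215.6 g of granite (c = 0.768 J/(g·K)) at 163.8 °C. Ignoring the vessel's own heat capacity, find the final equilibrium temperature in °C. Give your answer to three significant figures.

Σ mᵢcᵢ(T − Tᵢ) = 0  ⇒  T = Σ mᵢcᵢTᵢ / Σ mᵢcᵢ
Σ mᵢcᵢ = 255.7×2.29 + 160.9×0.385 + 215.6×0.768 = 813.0803
Σ mᵢcᵢTᵢ = 585.553×8.2 + 61.9465×65.8 + 165.5808×163.8 = 36000
T = 36000 / 813.0803 = 44.28 °C

T_f = 44.3 °C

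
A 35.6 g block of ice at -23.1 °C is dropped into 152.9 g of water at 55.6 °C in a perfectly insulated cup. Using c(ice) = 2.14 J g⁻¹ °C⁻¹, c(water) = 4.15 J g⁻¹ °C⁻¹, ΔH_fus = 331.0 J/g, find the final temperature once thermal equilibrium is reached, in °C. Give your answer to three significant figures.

Heat to bring ice to 0 °C and melt it: q₁ = 35.6×2.14×23.1 + 35.6×331.0 = 13543 J
Heat the water can supply cooling to 0 °C: 152.9×4.15×55.6 = 35280.1 J > q₁, so all ice melts.
Energy balance: 152.9×4.15×(55.6 − T) = 13543 + 35.6×4.15×(T − 0)
634.535(55.6 − T) = 13543 + 147.74 T
35280.1 − 13543 = 782.275 T
T = 21737.1 / 782.275 = 27.79 °C

T_f = 27.8 °C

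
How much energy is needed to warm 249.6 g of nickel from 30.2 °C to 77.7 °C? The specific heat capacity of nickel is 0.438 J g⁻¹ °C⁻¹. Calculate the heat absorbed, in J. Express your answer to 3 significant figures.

q = 5190 J

q = m c ΔT = 249.6 × 0.438 × (77.7 − 30.2)
q = 249.6 × 0.438 × 47.5 = 5193 J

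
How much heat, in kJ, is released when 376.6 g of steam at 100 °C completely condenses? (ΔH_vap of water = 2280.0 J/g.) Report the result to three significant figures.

q = 859 kJ

q = m × ΔH_vap = 376.6 × 2280.0 = 858600 J = 859 kJ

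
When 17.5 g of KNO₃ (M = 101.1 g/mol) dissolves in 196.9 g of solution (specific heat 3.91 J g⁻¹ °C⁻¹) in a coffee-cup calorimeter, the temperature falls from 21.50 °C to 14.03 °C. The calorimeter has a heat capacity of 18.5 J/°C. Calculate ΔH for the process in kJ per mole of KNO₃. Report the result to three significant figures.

ΔH = 34.0 kJ/mol

|ΔT| = |14.03 − 21.50| = 7.47 °C
|q_surr| = (196.9 × 3.91 + 18.5) × 7.47 = 788.379 × 7.47 = 5889 J
n(KNO₃) = 17.5 / 101.1 = 0.1731 mol
Temperature fell, so q_rxn = +|q_surr| = 5.889 kJ
ΔH = q_rxn / n = 34.02 kJ/mol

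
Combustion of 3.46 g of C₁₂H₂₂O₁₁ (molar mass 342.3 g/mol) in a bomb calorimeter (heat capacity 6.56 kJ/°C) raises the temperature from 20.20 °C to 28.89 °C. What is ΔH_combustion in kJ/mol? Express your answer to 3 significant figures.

ΔT = 28.89 − 20.20 = 8.69 °C
q_cal = C_cal × ΔT = 6.56 × 8.69 = 57.0064 kJ
n = 3.46 / 342.3 = 0.01011 mol
q_rxn = −q_cal = -57.0064 kJ
ΔH = -57.0064 / 0.01011 = -5639 kJ/mol

ΔH = -5640 kJ/mol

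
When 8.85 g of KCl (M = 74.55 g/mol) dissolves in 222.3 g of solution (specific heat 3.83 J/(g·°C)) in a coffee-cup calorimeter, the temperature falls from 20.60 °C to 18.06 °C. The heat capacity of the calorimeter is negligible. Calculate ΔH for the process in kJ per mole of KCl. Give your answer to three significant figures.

ΔH = 18.2 kJ/mol

|ΔT| = |18.06 − 20.60| = 2.54 °C
|q_surr| = (222.3 × 3.83) × 2.54 = 851.409 × 2.54 = 2163 J
n(KCl) = 8.85 / 74.55 = 0.1187 mol
Temperature fell, so q_rxn = +|q_surr| = 2.163 kJ
ΔH = q_rxn / n = 18.22 kJ/mol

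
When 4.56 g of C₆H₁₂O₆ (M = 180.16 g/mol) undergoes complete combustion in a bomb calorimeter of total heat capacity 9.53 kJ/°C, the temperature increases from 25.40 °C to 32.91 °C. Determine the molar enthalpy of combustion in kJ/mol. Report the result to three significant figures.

ΔH = -2830 kJ/mol

ΔT = 32.91 − 25.40 = 7.51 °C
q_cal = C_cal × ΔT = 9.53 × 7.51 = 71.5703 kJ
n = 4.56 / 180.16 = 0.02531 mol
q_rxn = −q_cal = -71.5703 kJ
ΔH = -71.5703 / 0.02531 = -2828 kJ/mol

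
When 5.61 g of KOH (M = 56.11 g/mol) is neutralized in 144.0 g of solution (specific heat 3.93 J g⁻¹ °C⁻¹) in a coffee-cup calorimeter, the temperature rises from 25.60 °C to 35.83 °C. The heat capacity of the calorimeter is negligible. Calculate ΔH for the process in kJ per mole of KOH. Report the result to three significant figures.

|ΔT| = |35.83 − 25.60| = 10.23 °C
|q_surr| = (144.0 × 3.93) × 10.23 = 565.92 × 10.23 = 5789 J
n(KOH) = 5.61 / 56.11 = 0.09998 mol
Temperature rose, so q_rxn = −|q_surr| = -5.789 kJ
ΔH = q_rxn / n = -57.90 kJ/mol

ΔH = -57.9 kJ/mol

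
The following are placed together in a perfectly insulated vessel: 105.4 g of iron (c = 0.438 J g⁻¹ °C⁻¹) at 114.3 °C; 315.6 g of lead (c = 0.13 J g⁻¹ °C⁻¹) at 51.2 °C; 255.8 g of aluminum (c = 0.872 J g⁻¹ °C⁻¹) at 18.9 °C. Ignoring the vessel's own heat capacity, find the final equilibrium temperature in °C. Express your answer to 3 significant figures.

Σ mᵢcᵢ(T − Tᵢ) = 0  ⇒  T = Σ mᵢcᵢTᵢ / Σ mᵢcᵢ
Σ mᵢcᵢ = 105.4×0.438 + 315.6×0.13 + 255.8×0.872 = 310.2508
Σ mᵢcᵢTᵢ = 46.1652×114.3 + 41.028×51.2 + 223.0576×18.9 = 11593
T = 11593 / 310.2508 = 37.37 °C

T_f = 37.4 °C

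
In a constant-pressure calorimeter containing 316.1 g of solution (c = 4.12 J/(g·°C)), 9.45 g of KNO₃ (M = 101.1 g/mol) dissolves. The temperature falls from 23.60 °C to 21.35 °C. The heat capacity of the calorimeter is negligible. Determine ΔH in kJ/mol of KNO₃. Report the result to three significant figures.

ΔH = 31.3 kJ/mol

|ΔT| = |21.35 − 23.60| = 2.25 °C
|q_surr| = (316.1 × 4.12) × 2.25 = 1302.332 × 2.25 = 2930 J
n(KNO₃) = 9.45 / 101.1 = 0.09347 mol
Temperature fell, so q_rxn = +|q_surr| = 2.930 kJ
ΔH = q_rxn / n = 31.347 kJ/mol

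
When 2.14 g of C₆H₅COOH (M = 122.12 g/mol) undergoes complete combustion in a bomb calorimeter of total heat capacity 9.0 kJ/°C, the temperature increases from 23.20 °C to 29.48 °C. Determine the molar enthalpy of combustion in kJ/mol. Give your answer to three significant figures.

ΔT = 29.48 − 23.20 = 6.28 °C
q_cal = C_cal × ΔT = 9.0 × 6.28 = 56.52 kJ
n = 2.14 / 122.12 = 0.01752 mol
q_rxn = −q_cal = -56.52 kJ
ΔH = -56.52 / 0.01752 = -3226 kJ/mol

ΔH = -3230 kJ/mol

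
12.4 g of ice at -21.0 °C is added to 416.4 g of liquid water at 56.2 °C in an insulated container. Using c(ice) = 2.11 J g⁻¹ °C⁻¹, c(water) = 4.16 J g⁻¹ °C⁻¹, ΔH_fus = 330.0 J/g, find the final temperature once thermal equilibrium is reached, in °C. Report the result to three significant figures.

Heat to bring ice to 0 °C and melt it: q₁ = 12.4×2.11×21.0 + 12.4×330.0 = 4641.4 J
Heat the water can supply cooling to 0 °C: 416.4×4.16×56.2 = 97351.0 J > q₁, so all ice melts.
Energy balance: 416.4×4.16×(56.2 − T) = 4641.4 + 12.4×4.16×(T − 0)
1732.224(56.2 − T) = 4641.4 + 51.584 T
97351.0 − 4641.4 = 1783.808 T
T = 92709.6 / 1783.808 = 51.97 °C

T_f = 52.0 °C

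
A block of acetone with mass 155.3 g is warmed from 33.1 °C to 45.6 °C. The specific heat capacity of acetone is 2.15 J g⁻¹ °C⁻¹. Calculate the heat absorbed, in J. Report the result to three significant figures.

q = 4170 J

q = m c ΔT = 155.3 × 2.15 × (45.6 − 33.1)
q = 155.3 × 2.15 × 12.5 = 4174 J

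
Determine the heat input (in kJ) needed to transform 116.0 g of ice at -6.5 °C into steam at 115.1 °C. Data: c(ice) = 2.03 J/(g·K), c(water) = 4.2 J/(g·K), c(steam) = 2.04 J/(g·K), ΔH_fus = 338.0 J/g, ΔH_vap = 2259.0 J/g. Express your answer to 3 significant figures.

q = 355 kJ

q1 (heat ice -6.5→0.0 °C): 116.0 × 2.03 × 6.5 = 1531 J
q2 (melt at 0 °C): 116.0 × 338.0 = 39208 J
q3 (heat water 0.0→100.0 °C): 116.0 × 4.2 × 100.0 = 48720 J
q4 (vaporize at 100 °C): 116.0 × 2259.0 = 262044 J
q5 (heat steam 100.0→115.1 °C): 116.0 × 2.04 × 15.1 = 3573 J
Total: 1531 + 39208 + 48720 + 262044 + 3573 = 355076 J = 355 kJ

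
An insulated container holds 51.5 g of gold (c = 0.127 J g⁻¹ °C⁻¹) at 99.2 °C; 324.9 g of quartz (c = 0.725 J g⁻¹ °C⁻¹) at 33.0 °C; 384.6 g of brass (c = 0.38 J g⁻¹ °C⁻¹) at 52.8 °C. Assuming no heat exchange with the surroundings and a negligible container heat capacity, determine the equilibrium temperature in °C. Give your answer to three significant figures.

Σ mᵢcᵢ(T − Tᵢ) = 0  ⇒  T = Σ mᵢcᵢTᵢ / Σ mᵢcᵢ
Σ mᵢcᵢ = 51.5×0.127 + 324.9×0.725 + 384.6×0.38 = 388.2410
Σ mᵢcᵢTᵢ = 6.5405×99.2 + 235.5525×33.0 + 146.148×52.8 = 16139
T = 16139 / 388.2410 = 41.57 °C

T_f = 41.6 °C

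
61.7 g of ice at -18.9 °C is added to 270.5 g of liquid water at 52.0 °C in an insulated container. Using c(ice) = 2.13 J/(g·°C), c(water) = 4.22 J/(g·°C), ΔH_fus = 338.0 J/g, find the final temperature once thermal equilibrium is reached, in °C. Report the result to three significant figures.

T_f = 25.7 °C

Heat to bring ice to 0 °C and melt it: q₁ = 61.7×2.13×18.9 + 61.7×338.0 = 23338 J
Heat the water can supply cooling to 0 °C: 270.5×4.22×52.0 = 59358.5 J > q₁, so all ice melts.
Energy balance: 270.5×4.22×(52.0 − T) = 23338 + 61.7×4.22×(T − 0)
1141.51(52.0 − T) = 23338 + 260.374 T
59358.5 − 23338 = 1401.884 T
T = 36020.5 / 1401.884 = 25.69 °C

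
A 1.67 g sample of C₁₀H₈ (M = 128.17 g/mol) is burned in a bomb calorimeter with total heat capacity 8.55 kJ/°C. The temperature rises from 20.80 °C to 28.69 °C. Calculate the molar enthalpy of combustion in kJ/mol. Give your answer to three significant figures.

ΔT = 28.69 − 20.80 = 7.89 °C
q_cal = C_cal × ΔT = 8.55 × 7.89 = 67.4595 kJ
n = 1.67 / 128.17 = 0.01303 mol
q_rxn = −q_cal = -67.4595 kJ
ΔH = -67.4595 / 0.01303 = -5177 kJ/mol

ΔH = -5180 kJ/mol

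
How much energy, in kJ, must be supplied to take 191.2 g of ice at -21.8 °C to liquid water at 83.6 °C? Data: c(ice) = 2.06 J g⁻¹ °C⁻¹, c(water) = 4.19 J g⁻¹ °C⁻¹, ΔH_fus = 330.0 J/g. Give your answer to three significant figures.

q1 (heat ice -21.8→0.0 °C): 191.2 × 2.06 × 21.8 = 8586 J
q2 (melt at 0 °C): 191.2 × 330.0 = 63096 J
q3 (heat water 0.0→83.6 °C): 191.2 × 4.19 × 83.6 = 66974 J
Total: 8586 + 63096 + 66974 = 138656 J = 139 kJ

q = 139 kJ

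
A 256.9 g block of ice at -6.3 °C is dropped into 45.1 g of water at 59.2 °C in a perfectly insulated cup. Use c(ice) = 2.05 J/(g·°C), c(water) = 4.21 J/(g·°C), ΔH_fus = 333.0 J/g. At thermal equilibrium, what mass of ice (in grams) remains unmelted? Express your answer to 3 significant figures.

Heat to warm all ice to 0 °C: 256.9×2.05×6.3 = 3317.9 J
Heat released by water cooling to 0 °C: 45.1×4.21×59.2 = 11240 J
11240 J < 3317.9 + 256.9×333.0 = 88865.6 J, so not all ice melts; final T = 0 °C.
Heat left for melting: 11240 − 3317.9 = 7922.1 J
Mass melted = 7922.1 / 333.0 = 23.79 g
Ice remaining = 256.9 − 23.79 = 233.11 g

m_ice remaining = 233 g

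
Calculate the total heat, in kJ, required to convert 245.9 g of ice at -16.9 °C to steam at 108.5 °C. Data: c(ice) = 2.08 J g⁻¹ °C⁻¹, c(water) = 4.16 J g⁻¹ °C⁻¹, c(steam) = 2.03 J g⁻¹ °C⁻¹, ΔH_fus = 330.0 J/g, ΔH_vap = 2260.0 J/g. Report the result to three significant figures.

q = 752 kJ

q1 (heat ice -16.9→0.0 °C): 245.9 × 2.08 × 16.9 = 8644 J
q2 (melt at 0 °C): 245.9 × 330.0 = 81147 J
q3 (heat water 0.0→100.0 °C): 245.9 × 4.16 × 100.0 = 102294 J
q4 (vaporize at 100 °C): 245.9 × 2260.0 = 555734 J
q5 (heat steam 100.0→108.5 °C): 245.9 × 2.03 × 8.5 = 4243 J
Total: 8644 + 81147 + 102294 + 555734 + 4243 = 752062 J = 752 kJ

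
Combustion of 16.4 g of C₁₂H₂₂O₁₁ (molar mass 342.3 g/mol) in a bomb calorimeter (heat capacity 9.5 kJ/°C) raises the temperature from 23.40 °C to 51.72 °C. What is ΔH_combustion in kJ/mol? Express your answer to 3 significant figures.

ΔT = 51.72 − 23.40 = 28.32 °C
q_cal = C_cal × ΔT = 9.5 × 28.32 = 269.04 kJ
n = 16.4 / 342.3 = 0.04791 mol
q_rxn = −q_cal = -269.04 kJ
ΔH = -269.04 / 0.04791 = -5616 kJ/mol

ΔH = -5620 kJ/mol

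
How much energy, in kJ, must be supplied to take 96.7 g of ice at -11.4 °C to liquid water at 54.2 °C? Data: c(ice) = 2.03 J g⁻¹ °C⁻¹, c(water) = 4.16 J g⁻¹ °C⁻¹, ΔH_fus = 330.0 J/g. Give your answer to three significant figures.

q1 (heat ice -11.4→0.0 °C): 96.7 × 2.03 × 11.4 = 2238 J
q2 (melt at 0 °C): 96.7 × 330.0 = 31911 J
q3 (heat water 0.0→54.2 °C): 96.7 × 4.16 × 54.2 = 21803 J
Total: 2238 + 31911 + 21803 = 55952 J = 56.0 kJ

q = 56.0 kJ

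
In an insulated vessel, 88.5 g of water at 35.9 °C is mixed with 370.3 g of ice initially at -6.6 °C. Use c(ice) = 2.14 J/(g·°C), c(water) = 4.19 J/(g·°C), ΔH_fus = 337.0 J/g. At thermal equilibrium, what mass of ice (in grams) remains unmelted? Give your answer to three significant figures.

m_ice remaining = 346 g

Heat to warm all ice to 0 °C: 370.3×2.14×6.6 = 5230.1 J
Heat released by water cooling to 0 °C: 88.5×4.19×35.9 = 13312 J
13312 J < 5230.1 + 370.3×337.0 = 130021.2 J, so not all ice melts; final T = 0 °C.
Heat left for melting: 13312 − 5230.1 = 8081.9 J
Mass melted = 8081.9 / 337.0 = 23.98 g
Ice remaining = 370.3 − 23.98 = 346.32 g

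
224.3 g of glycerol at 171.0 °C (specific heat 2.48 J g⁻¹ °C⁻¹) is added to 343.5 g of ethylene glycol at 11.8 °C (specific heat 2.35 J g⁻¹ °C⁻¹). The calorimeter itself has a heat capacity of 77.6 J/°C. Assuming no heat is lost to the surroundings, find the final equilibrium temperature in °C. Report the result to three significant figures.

T_f = 73.3 °C

Heat lost by glycerol = heat gained by ethylene glycol + calorimeter.
(224.3)(2.48)(171.0 − T) = [(343.5)(2.35) + 77.6](T − 11.8)
556.264 (171.0 − T) = 884.825 (T − 11.8)
95121 − 556.264 T = 884.825 T − 10441
105562 = 1441.089 T
T = 73.25 °C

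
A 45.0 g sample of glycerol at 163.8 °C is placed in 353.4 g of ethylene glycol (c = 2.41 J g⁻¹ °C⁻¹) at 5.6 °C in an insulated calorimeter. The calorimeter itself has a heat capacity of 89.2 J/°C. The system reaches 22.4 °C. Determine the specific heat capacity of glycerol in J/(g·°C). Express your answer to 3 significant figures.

c = 2.48 J/(g·°C)

q_gained = (353.4 × 2.41 + 89.2) × (22.4 − 5.6) = 15810 J
q_lost = 45.0 × c × (163.8 − 22.4) = 6363 c
Set equal: c = 15810 / 6363 = 2.48 J/(g·°C)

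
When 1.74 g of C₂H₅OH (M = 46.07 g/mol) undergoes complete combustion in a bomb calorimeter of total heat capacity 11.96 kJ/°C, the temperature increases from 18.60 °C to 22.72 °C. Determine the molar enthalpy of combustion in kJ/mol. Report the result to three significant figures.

ΔH = -1300 kJ/mol

ΔT = 22.72 − 18.60 = 4.12 °C
q_cal = C_cal × ΔT = 11.96 × 4.12 = 49.2752 kJ
n = 1.74 / 46.07 = 0.03777 mol
q_rxn = −q_cal = -49.2752 kJ
ΔH = -49.2752 / 0.03777 = -1304.6 kJ/mol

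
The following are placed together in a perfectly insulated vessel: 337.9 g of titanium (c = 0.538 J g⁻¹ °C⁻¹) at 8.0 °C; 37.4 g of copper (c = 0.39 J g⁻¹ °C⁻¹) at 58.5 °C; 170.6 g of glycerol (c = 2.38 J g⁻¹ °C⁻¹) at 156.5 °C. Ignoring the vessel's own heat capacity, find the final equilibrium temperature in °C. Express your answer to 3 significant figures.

Σ mᵢcᵢ(T − Tᵢ) = 0  ⇒  T = Σ mᵢcᵢTᵢ / Σ mᵢcᵢ
Σ mᵢcᵢ = 337.9×0.538 + 37.4×0.39 + 170.6×2.38 = 602.4042
Σ mᵢcᵢTᵢ = 181.7902×8.0 + 14.586×58.5 + 406.028×156.5 = 65851
T = 65851 / 602.4042 = 109.3 °C

T_f = 109 °C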